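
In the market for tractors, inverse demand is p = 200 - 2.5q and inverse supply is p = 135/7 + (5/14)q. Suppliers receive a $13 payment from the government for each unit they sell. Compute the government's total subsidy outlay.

Government cost = $881.4

Pre-subsidy: 200 - 2.5q = 135/7 + (5/14)q gives q* = 63.25 and p* = 41.875.
With the subsidy, sellers receive ps = pb + 13 for each unit, where pb is the price buyers pay.
On the curves, pb = 200 - 2.5q and ps = 135/7 + (5/14)q; the wedge ps − pb = 13 gives 135/7 + (5/14)q − (200 - 2.5q) = 13, so q' = 67.8.
Then pb = 200 − 2.5·67.8 = 30.5 and ps = 135/7 + (5/14)·67.8 = 43.5.
Government outlay = subsidy × quantity = 13 × 67.8 = 881.4.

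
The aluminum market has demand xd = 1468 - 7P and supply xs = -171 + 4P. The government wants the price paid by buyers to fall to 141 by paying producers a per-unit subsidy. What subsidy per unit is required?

At a buyer price of 141, quantity demanded is 1468 − 7·141 = 481.
Sellers supply 481 only when they receive Ps with -171 + 4·Ps = 481, i.e. Ps = 163.
s = Ps − Pb = 163 − 141 = 22.

Required subsidy s = 22 per unit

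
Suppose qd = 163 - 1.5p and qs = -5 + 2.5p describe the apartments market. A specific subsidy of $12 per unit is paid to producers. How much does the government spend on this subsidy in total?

Government cost = $1335

Pre-subsidy: 163 - 1.5p = -5 + 2.5p gives p* = 42, q* = 100.
With the subsidy, sellers receive ps = pb + 12 for each unit, where pb is the price buyers pay.
Supply in terms of pb becomes qs = -5 + 2.5(pb + 12) = 25 + 2.5pb. Setting this equal to demand: 163 - 1.5pb = 25 + 2.5pb, so pb = 34.5.
Sellers receive ps = 34.5 + 12 = 46.5; q' = 163 − 1.5·34.5 = 111.25.
Government outlay = subsidy × quantity = 12 × 111.25 = 1335.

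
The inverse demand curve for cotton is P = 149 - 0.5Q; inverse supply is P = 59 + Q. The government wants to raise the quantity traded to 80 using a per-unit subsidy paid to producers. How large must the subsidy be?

At Q = 80, from the demand curve buyers pay Pb = 149 − 0.5·80 = 109; from the supply curve sellers need Ps = 59 + 1·80 = 139.
The subsidy must fill the gap: s = Ps − Pb = 139 − 109 = 30.

Required subsidy s = 30 per unit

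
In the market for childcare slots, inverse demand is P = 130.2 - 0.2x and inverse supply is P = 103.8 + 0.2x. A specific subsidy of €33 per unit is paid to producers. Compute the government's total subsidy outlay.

Government cost = €4900.5

Pre-subsidy: 130.2 - 0.2x = 103.8 + 0.2x gives x* = 66 and P* = 117.
With the subsidy, sellers receive Ps = Pb + 33 for each unit, where Pb is the price buyers pay.
On the curves, Pb = 130.2 - 0.2x and Ps = 103.8 + 0.2x; the wedge Ps − Pb = 33 gives 103.8 + 0.2x − (130.2 - 0.2x) = 33, so x' = 148.5.
Then Pb = 130.2 − 0.2·148.5 = 100.5 and Ps = 103.8 + 0.2·148.5 = 133.5.
Government outlay = subsidy × quantity = 33 × 148.5 = 4900.5.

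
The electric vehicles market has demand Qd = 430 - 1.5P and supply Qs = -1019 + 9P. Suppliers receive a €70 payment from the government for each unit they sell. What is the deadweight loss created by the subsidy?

Pre-subsidy: 430 - 1.5P = -1019 + 9P gives P* = 138, Q* = 223.
With the subsidy, sellers receive Ps = Pb + 70 for each unit, where Pb is the price buyers pay.
Supply in terms of Pb becomes Qs = -1019 + 9(Pb + 70) = -389 + 9Pb. Setting this equal to demand: 430 - 1.5Pb = -389 + 9Pb, so Pb = 78.
Sellers receive Ps = 78 + 70 = 148; Q' = 430 − 1.5·78 = 313.
The subsidy expands output by 313 − 223 = 90 past the efficient level; on those units the gap between marginal cost and willingness to pay runs from 0 up to 70.
DWL = ½ × 70 × 90 = 3150.

Deadweight loss = €3150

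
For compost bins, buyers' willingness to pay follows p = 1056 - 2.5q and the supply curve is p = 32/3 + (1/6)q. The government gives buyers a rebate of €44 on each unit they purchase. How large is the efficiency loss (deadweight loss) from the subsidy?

Pre-subsidy: 1056 - 2.5q = 32/3 + (1/6)q gives q* = 392 and p* = 76.
With the rebate, buyers effectively pay pb = ps − 44, where ps is the price sellers receive.
On the curves, pb = 1056 - 2.5q and ps = 32/3 + (1/6)q; the wedge ps − pb = 44 gives 32/3 + (1/6)q − (1056 - 2.5q) = 44, so q' = 408.5.
Then pb = 1056 − 2.5·408.5 = 34.75 and ps = 32/3 + (1/6)·408.5 = 78.75.
The subsidy expands output by 408.5 − 392 = 16.5 past the efficient level; on those units the gap between marginal cost and willingness to pay runs from 0 up to 44.
DWL = ½ × 44 × 16.5 = 363.

Deadweight loss = €363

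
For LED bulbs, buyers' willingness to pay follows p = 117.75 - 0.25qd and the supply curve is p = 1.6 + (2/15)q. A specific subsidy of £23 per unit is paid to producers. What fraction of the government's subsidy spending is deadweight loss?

DWL / government spending = 10/121

Pre-subsidy: 117.75 - 0.25q = 1.6 + (2/15)q gives q* = 303 and p* = 42.
With the subsidy, sellers receive ps = pb + 23 for each unit, where pb is the price buyers pay.
On the curves, pb = 117.75 - 0.25q and ps = 1.6 + (2/15)q; the wedge ps − pb = 23 gives 1.6 + (2/15)q − (117.75 - 0.25q) = 23, so q' = 363.
Then pb = 117.75 − 0.25·363 = 27 and ps = 1.6 + (2/15)·363 = 50.
ΔCS = ½(303 + 363)(42 − 27) = 4995; ΔPS = ½(303 + 363)(50 − 42) = 2664.
Government spending = 23 × 363 = 8349.
DWL = ½ × 23 × (363 − 303) = 690; fraction = 690 / 8349 = 10/121.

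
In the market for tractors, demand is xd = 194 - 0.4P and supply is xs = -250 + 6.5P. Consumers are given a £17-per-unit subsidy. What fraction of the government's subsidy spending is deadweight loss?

DWL / government spending = 221/12052

Pre-subsidy: 194 - 0.4P = -250 + 6.5P gives P* = 1480/23, x* = 3870/23.
With the rebate, buyers effectively pay Pb = Ps − 17, where Ps is the price sellers receive.
Demand in terms of Ps becomes xd = 194 − 0.4(Ps − 17) = 200.8 - 0.4Ps. Setting this equal to supply: 200.8 - 0.4Ps = -250 + 6.5Ps, so Ps = 196/3.
Buyers pay Pb = 196/3 − 17 = 145/3; x' = -250 + 6.5·(196/3) = 524/3.
ΔCS = ½(3870/23 + 524/3)(1480/23 − 145/3) = 13073255/4761; ΔPS = ½(3870/23 + 524/3)(196/3 − 1480/23) = 804508/4761.
Government spending = 17 × 524/3 = 8908/3.
DWL = ½ × 17 × (524/3 − 3870/23) = 3757/69; fraction = (3757/69) / (8908/3) = 221/12052.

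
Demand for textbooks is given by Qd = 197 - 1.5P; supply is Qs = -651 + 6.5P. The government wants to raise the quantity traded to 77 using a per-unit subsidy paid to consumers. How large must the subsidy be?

At Q = 77, invert demand for the buyer price: Pb = (197 − 77)/1.5 = 80; invert supply for the seller price: Ps = (77 − (-651))/6.5 = 112.
The subsidy must fill the gap: s = Ps − Pb = 112 − 80 = 32.

Required subsidy s = 32 per unit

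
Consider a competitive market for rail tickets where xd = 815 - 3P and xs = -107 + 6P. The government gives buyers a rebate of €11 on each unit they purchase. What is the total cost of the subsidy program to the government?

Government cost = 17479/3

Pre-subsidy: 815 - 3P = -107 + 6P gives P* = 922/9, x* = 1523/3.
With the rebate, buyers effectively pay Pb = Ps − 11, where Ps is the price sellers receive.
Demand in terms of Ps becomes xd = 815 − 3(Ps − 11) = 848 - 3Ps. Setting this equal to supply: 848 - 3Ps = -107 + 6Ps, so Ps = 955/9.
Buyers pay Pb = 955/9 − 11 = 856/9; x' = -107 + 6·(955/9) = 1589/3.
Government outlay = subsidy × quantity = 11 × 1589/3 = 17479/3.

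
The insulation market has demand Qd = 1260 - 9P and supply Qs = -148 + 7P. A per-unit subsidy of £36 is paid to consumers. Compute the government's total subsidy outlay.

Pre-subsidy: 1260 - 9P = -148 + 7P gives P* = 88, Q* = 468.
With the rebate, buyers effectively pay Pb = Ps − 36, where Ps is the price sellers receive.
Demand in terms of Ps becomes Qd = 1260 − 9(Ps − 36) = 1584 - 9Ps. Setting this equal to supply: 1584 - 9Ps = -148 + 7Ps, so Ps = 108.25.
Buyers pay Pb = 108.25 − 36 = 72.25; Q' = -148 + 7·108.25 = 609.75.
Government outlay = subsidy × quantity = 36 × 609.75 = 21951.

Government cost = £21951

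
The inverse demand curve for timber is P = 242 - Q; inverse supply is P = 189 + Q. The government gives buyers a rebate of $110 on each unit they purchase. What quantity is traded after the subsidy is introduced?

Pre-subsidy: 242 - Q = 189 + Q gives Q* = 26.5 and P* = 215.5.
With the rebate, buyers effectively pay Pb = Ps − 110, where Ps is the price sellers receive.
On the curves, Pb = 242 - Q and Ps = 189 + Q; the wedge Ps − Pb = 110 gives 189 + Q − (242 - Q) = 110, so Q' = 81.5.
Then Pb = 242 − 1·81.5 = 160.5 and Ps = 189 + 1·81.5 = 270.5.

Q' = 81.5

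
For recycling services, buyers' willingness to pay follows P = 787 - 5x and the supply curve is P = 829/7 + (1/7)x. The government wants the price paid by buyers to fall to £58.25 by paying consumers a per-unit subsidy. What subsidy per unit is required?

At a buyer price of 58.25, quantity demanded is 157.4 − 0.2·58.25 = 145.75.
Sellers supply 145.75 only when they receive Ps = 829/7 + (1/7)·145.75 = 139.25.
s = Ps − Pb = 139.25 − 58.25 = 81.

Required subsidy s = £81 per unit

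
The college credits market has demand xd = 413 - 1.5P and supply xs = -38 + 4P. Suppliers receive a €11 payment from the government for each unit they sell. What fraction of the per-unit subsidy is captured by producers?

Producer share = 3/11

Pre-subsidy: 413 - 1.5P = -38 + 4P gives P* = 82, x* = 290.
With the subsidy, sellers receive Ps = Pb + 11 for each unit, where Pb is the price buyers pay.
Supply in terms of Pb becomes xs = -38 + 4(Pb + 11) = 6 + 4Pb. Setting this equal to demand: 413 - 1.5Pb = 6 + 4Pb, so Pb = 74.
Sellers receive Ps = 74 + 11 = 85; x' = 413 − 1.5·74 = 302.
Buyers' price falls by P* − Pb = 82 − 74 = 8; sellers' price rises by Ps − P* = 85 − 82 = 3.
So producers capture 3/11 = 3/11 of each unit of subsidy.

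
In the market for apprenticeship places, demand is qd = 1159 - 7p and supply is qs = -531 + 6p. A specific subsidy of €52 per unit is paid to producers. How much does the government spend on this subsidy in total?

Pre-subsidy: 1159 - 7p = -531 + 6p gives p* = 130, q* = 249.
With the subsidy, sellers receive ps = pb + 52 for each unit, where pb is the price buyers pay.
Supply in terms of pb becomes qs = -531 + 6(pb + 52) = -219 + 6pb. Setting this equal to demand: 1159 - 7pb = -219 + 6pb, so pb = 106.
Sellers receive ps = 106 + 52 = 158; q' = 1159 − 7·106 = 417.
Government outlay = subsidy × quantity = 52 × 417 = 21684.

Government cost = €21684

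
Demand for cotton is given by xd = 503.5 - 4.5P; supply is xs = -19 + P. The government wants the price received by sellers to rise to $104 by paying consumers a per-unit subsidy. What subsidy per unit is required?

Required subsidy s = $11 per unit

At a seller price of 104, quantity supplied is -19 + 1·104 = 85.
Buyers absorb 85 only when they pay Pb with 503.5 − 4.5·Pb = 85, i.e. Pb = 93.
s = Ps − Pb = 104 − 93 = 11.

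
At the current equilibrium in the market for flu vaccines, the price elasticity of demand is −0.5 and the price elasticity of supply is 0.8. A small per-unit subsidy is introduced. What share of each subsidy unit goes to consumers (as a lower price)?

Consumer share = 8/13

For a small subsidy around the equilibrium, the benefit split depends on the relative slopes, which at a point are proportional to the elasticities.
Buyer share = εs/(εs + |εd|) = 0.8/(0.8 + 0.5) = 8/13; seller share = |εd|/(εs + |εd|) = 5/13.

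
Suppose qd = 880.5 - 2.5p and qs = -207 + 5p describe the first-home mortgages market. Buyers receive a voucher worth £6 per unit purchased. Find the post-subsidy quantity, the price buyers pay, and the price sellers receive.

q' = 528; buyers pay £141; sellers receive £147

Pre-subsidy: 880.5 - 2.5p = -207 + 5p gives p* = 145, q* = 518.
With the rebate, buyers effectively pay pb = ps − 6, where ps is the price sellers receive.
Demand in terms of ps becomes qd = 880.5 − 2.5(ps − 6) = 895.5 - 2.5ps. Setting this equal to supply: 895.5 - 2.5ps = -207 + 5ps, so ps = 147.
Buyers pay pb = 147 − 6 = 141; q' = -207 + 5·147 = 528.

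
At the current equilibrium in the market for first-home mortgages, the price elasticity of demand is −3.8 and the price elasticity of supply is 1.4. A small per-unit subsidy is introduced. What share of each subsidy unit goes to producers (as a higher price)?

For a small subsidy around the equilibrium, the benefit split depends on the relative slopes, which at a point are proportional to the elasticities.
Buyer share = εs/(εs + |εd|) = 1.4/(1.4 + 3.8) = 7/26; seller share = |εd|/(εs + |εd|) = 19/26.
So producers capture 19/26 of the subsidy.

Producer share = 19/26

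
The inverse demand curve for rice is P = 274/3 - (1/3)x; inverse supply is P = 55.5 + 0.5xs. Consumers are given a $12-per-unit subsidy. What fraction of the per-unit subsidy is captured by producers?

Pre-subsidy: 274/3 - (1/3)x = 55.5 + 0.5x gives x* = 43 and P* = 77.
With the rebate, buyers effectively pay Pb = Ps − 12, where Ps is the price sellers receive.
On the curves, Pb = 274/3 - (1/3)x and Ps = 55.5 + 0.5x; the wedge Ps − Pb = 12 gives 55.5 + 0.5x − (274/3 - (1/3)x) = 12, so x' = 57.4.
Then Pb = 274/3 − (1/3)·57.4 = 72.2 and Ps = 55.5 + 0.5·57.4 = 84.2.
Buyers' price falls by P* − Pb = 77 − 72.2 = 4.8; sellers' price rises by Ps − P* = 84.2 − 77 = 7.2.
So producers capture 7.2/12 = 0.6 of each unit of subsidy.

Producer share = 0.6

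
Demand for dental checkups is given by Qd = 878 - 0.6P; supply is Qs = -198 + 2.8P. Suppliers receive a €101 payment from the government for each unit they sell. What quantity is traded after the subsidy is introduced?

Pre-subsidy: 878 - 0.6P = -198 + 2.8P gives P* = 5380/17, Q* = 11698/17.
With the subsidy, sellers receive Ps = Pb + 101 for each unit, where Pb is the price buyers pay.
Supply in terms of Pb becomes Qs = -198 + 2.8(Pb + 101) = 84.8 + 2.8Pb. Setting this equal to demand: 878 - 0.6Pb = 84.8 + 2.8Pb, so Pb = 3966/17.
Sellers receive Ps = 3966/17 + 101 = 5683/17; Q' = 878 − 0.6·(3966/17) = 62732/85.

Q' = 62732/85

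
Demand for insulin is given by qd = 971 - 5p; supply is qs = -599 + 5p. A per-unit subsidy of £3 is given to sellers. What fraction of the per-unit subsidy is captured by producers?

Producer share = 0.5

Pre-subsidy: 971 - 5p = -599 + 5p gives p* = 157, q* = 186.
With the subsidy, sellers receive ps = pb + 3 for each unit, where pb is the price buyers pay.
Supply in terms of pb becomes qs = -599 + 5(pb + 3) = -584 + 5pb. Setting this equal to demand: 971 - 5pb = -584 + 5pb, so pb = 155.5.
Sellers receive ps = 155.5 + 3 = 158.5; q' = 971 − 5·155.5 = 193.5.
Buyers' price falls by p* − pb = 157 − 155.5 = 1.5; sellers' price rises by ps − p* = 158.5 − 157 = 1.5.
So producers capture 1.5/3 = 0.5 of each unit of subsidy.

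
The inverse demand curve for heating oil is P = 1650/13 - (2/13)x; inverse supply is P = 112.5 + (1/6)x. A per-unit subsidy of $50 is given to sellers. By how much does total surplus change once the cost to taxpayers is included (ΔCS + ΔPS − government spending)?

Net change in total surplus = -$3900

Pre-subsidy: 1650/13 - (2/13)x = 112.5 + (1/6)x gives x* = 45 and P* = 120.
With the subsidy, sellers receive Ps = Pb + 50 for each unit, where Pb is the price buyers pay.
On the curves, Pb = 1650/13 - (2/13)x and Ps = 112.5 + (1/6)x; the wedge Ps − Pb = 50 gives 112.5 + (1/6)x − (1650/13 - (2/13)x) = 50, so x' = 201.
Then Pb = 1650/13 − (2/13)·201 = 96 and Ps = 112.5 + (1/6)·201 = 146.
ΔCS = ½(45 + 201)(120 − 96) = 2952; ΔPS = ½(45 + 201)(146 − 120) = 3198.
Government spending = 50 × 201 = 10050.
Net change = 2952 + 3198 − 10050 = -3900. The loss equals the DWL triangle ½·50·156.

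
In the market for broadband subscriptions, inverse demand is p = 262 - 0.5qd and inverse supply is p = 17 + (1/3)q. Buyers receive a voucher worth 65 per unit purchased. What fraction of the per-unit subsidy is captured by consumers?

Consumer share = 0.6

Pre-subsidy: 262 - 0.5q = 17 + (1/3)q gives q* = 294 and p* = 115.
With the rebate, buyers effectively pay pb = ps − 65, where ps is the price sellers receive.
On the curves, pb = 262 - 0.5q and ps = 17 + (1/3)q; the wedge ps − pb = 65 gives 17 + (1/3)q − (262 - 0.5q) = 65, so q' = 372.
Then pb = 262 − 0.5·372 = 76 and ps = 17 + (1/3)·372 = 141.
Buyers' price falls by p* − pb = 115 − 76 = 39; sellers' price rises by ps − p* = 141 − 115 = 26.
So consumers capture 39/65 = 0.6 of each unit of subsidy.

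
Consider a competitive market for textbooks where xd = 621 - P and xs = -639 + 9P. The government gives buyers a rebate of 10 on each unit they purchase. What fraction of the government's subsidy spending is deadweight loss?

DWL / government spending = 1/112

Pre-subsidy: 621 - P = -639 + 9P gives P* = 126, x* = 495.
With the rebate, buyers effectively pay Pb = Ps − 10, where Ps is the price sellers receive.
Demand in terms of Ps becomes xd = 621 − 1(Ps − 10) = 631 - Ps. Setting this equal to supply: 631 - Ps = -639 + 9Ps, so Ps = 127.
Buyers pay Pb = 127 − 10 = 117; x' = -639 + 9·127 = 504.
ΔCS = ½(495 + 504)(126 − 117) = 4495.5; ΔPS = ½(495 + 504)(127 − 126) = 499.5.
Government spending = 10 × 504 = 5040.
DWL = ½ × 10 × (504 − 495) = 45; fraction = 45 / 5040 = 1/112.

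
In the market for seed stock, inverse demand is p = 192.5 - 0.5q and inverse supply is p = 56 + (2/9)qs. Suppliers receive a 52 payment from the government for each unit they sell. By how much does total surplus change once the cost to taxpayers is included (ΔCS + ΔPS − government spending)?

Net change in total surplus = -1872

Pre-subsidy: 192.5 - 0.5q = 56 + (2/9)q gives q* = 189 and p* = 98.
With the subsidy, sellers receive ps = pb + 52 for each unit, where pb is the price buyers pay.
On the curves, pb = 192.5 - 0.5q and ps = 56 + (2/9)q; the wedge ps − pb = 52 gives 56 + (2/9)q − (192.5 - 0.5q) = 52, so q' = 261.
Then pb = 192.5 − 0.5·261 = 62 and ps = 56 + (2/9)·261 = 114.
ΔCS = ½(189 + 261)(98 − 62) = 8100; ΔPS = ½(189 + 261)(114 − 98) = 3600.
Government spending = 52 × 261 = 13572.
Net change = 8100 + 3600 − 13572 = -1872. The loss equals the DWL triangle ½·52·72.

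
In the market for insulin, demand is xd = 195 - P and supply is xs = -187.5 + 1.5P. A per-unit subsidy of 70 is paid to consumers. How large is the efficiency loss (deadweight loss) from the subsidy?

Pre-subsidy: 195 - P = -187.5 + 1.5P gives P* = 153, x* = 42.
With the rebate, buyers effectively pay Pb = Ps − 70, where Ps is the price sellers receive.
Demand in terms of Ps becomes xd = 195 − 1(Ps − 70) = 265 - Ps. Setting this equal to supply: 265 - Ps = -187.5 + 1.5Ps, so Ps = 181.
Buyers pay Pb = 181 − 70 = 111; x' = -187.5 + 1.5·181 = 84.
The subsidy expands output by 84 − 42 = 42 past the efficient level; on those units the gap between marginal cost and willingness to pay runs from 0 up to 70.
DWL = ½ × 70 × 42 = 1470.

Deadweight loss = 1470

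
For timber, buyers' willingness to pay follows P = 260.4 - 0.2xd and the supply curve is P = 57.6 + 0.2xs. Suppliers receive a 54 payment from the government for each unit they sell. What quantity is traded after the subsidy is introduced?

x' = 642

Pre-subsidy: 260.4 - 0.2x = 57.6 + 0.2x gives x* = 507 and P* = 159.
With the subsidy, sellers receive Ps = Pb + 54 for each unit, where Pb is the price buyers pay.
On the curves, Pb = 260.4 - 0.2x and Ps = 57.6 + 0.2x; the wedge Ps − Pb = 54 gives 57.6 + 0.2x − (260.4 - 0.2x) = 54, so x' = 642.
Then Pb = 260.4 − 0.2·642 = 132 and Ps = 57.6 + 0.2·642 = 186.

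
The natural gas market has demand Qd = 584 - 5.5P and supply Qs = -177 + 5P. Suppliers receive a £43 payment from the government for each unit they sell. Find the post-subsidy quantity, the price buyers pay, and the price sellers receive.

Q' = 298; buyers pay £52; sellers receive £95

Pre-subsidy: 584 - 5.5P = -177 + 5P gives P* = 1522/21, Q* = 3893/21.
With the subsidy, sellers receive Ps = Pb + 43 for each unit, where Pb is the price buyers pay.
Supply in terms of Pb becomes Qs = -177 + 5(Pb + 43) = 38 + 5Pb. Setting this equal to demand: 584 - 5.5Pb = 38 + 5Pb, so Pb = 52.
Sellers receive Ps = 52 + 43 = 95; Q' = 584 − 5.5·52 = 298.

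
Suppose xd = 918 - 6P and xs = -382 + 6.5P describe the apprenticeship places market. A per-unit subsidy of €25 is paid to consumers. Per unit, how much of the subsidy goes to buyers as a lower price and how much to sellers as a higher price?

Pre-subsidy: 918 - 6P = -382 + 6.5P gives P* = 104, x* = 294.
With the rebate, buyers effectively pay Pb = Ps − 25, where Ps is the price sellers receive.
Demand in terms of Ps becomes xd = 918 − 6(Ps − 25) = 1068 - 6Ps. Setting this equal to supply: 1068 - 6Ps = -382 + 6.5Ps, so Ps = 116.
Buyers pay Pb = 116 − 25 = 91; x' = -382 + 6.5·116 = 372.
Buyers' price falls by P* − Pb = 104 − 91 = 13; sellers' price rises by Ps − P* = 116 − 104 = 12.

Buyers gain €13 per unit; sellers gain €12 per unit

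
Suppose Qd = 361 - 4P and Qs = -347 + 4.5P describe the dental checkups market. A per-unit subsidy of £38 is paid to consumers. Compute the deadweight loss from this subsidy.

Pre-subsidy: 361 - 4P = -347 + 4.5P gives P* = 1416/17, Q* = 473/17.
With the rebate, buyers effectively pay Pb = Ps − 38, where Ps is the price sellers receive.
Demand in terms of Ps becomes Qd = 361 − 4(Ps − 38) = 513 - 4Ps. Setting this equal to supply: 513 - 4Ps = -347 + 4.5Ps, so Ps = 1720/17.
Buyers pay Pb = 1720/17 − 38 = 1074/17; Q' = -347 + 4.5·(1720/17) = 1841/17.
The subsidy expands output by 1841/17 − 473/17 = 1368/17 past the efficient level; on those units the gap between marginal cost and willingness to pay runs from 0 up to 38.
DWL = ½ × 38 × 1368/17 = 25992/17.

Deadweight loss = 25992/17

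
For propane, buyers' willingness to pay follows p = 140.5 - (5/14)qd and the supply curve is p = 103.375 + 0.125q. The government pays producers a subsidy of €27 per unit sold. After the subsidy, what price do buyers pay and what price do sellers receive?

Pre-subsidy: 140.5 - (5/14)q = 103.375 + 0.125q gives q* = 77 and p* = 113.
With the subsidy, sellers receive ps = pb + 27 for each unit, where pb is the price buyers pay.
On the curves, pb = 140.5 - (5/14)q and ps = 103.375 + 0.125q; the wedge ps − pb = 27 gives 103.375 + 0.125q − (140.5 - (5/14)q) = 27, so q' = 133.
Then pb = 140.5 − (5/14)·133 = 93 and ps = 103.375 + 0.125·133 = 120.

Buyers pay €93; sellers receive €120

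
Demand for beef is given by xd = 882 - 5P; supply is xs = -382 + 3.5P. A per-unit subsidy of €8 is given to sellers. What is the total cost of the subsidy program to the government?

Pre-subsidy: 882 - 5P = -382 + 3.5P gives P* = 2528/17, x* = 2354/17.
With the subsidy, sellers receive Ps = Pb + 8 for each unit, where Pb is the price buyers pay.
Supply in terms of Pb becomes xs = -382 + 3.5(Pb + 8) = -354 + 3.5Pb. Setting this equal to demand: 882 - 5Pb = -354 + 3.5Pb, so Pb = 2472/17.
Sellers receive Ps = 2472/17 + 8 = 2608/17; x' = 882 − 5·(2472/17) = 2634/17.
Government outlay = subsidy × quantity = 8 × 2634/17 = 21072/17.

Government cost = 21072/17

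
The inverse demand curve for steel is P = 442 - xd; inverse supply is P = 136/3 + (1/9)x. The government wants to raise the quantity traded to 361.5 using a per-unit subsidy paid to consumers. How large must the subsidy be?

Required subsidy s = 5 per unit

At x = 361.5, from the demand curve buyers pay Pb = 442 − 1·361.5 = 80.5; from the supply curve sellers need Ps = 136/3 + (1/9)·361.5 = 85.5.
The subsidy must fill the gap: s = Ps − Pb = 85.5 − 80.5 = 5.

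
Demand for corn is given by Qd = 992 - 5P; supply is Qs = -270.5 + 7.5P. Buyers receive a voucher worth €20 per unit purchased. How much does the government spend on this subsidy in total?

Government cost = €10940

Pre-subsidy: 992 - 5P = -270.5 + 7.5P gives P* = 101, Q* = 487.
With the rebate, buyers effectively pay Pb = Ps − 20, where Ps is the price sellers receive.
Demand in terms of Ps becomes Qd = 992 − 5(Ps − 20) = 1092 - 5Ps. Setting this equal to supply: 1092 - 5Ps = -270.5 + 7.5Ps, so Ps = 109.
Buyers pay Pb = 109 − 20 = 89; Q' = -270.5 + 7.5·109 = 547.
Government outlay = subsidy × quantity = 20 × 547 = 10940.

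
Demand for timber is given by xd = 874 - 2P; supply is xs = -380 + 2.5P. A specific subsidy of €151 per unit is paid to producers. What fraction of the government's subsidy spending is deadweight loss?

Pre-subsidy: 874 - 2P = -380 + 2.5P gives P* = 836/3, x* = 950/3.
With the subsidy, sellers receive Ps = Pb + 151 for each unit, where Pb is the price buyers pay.
Supply in terms of Pb becomes xs = -380 + 2.5(Pb + 151) = -2.5 + 2.5Pb. Setting this equal to demand: 874 - 2Pb = -2.5 + 2.5Pb, so Pb = 1753/9.
Sellers receive Ps = 1753/9 + 151 = 3112/9; x' = 874 − 2·(1753/9) = 4360/9.
ΔCS = ½(950/3 + 4360/9)(836/3 − 1753/9) = 2721775/81; ΔPS = ½(950/3 + 4360/9)(3112/9 − 836/3) = 2177420/81.
Government spending = 151 × 4360/9 = 658360/9.
DWL = ½ × 151 × (4360/9 − 950/3) = 114005/9; fraction = (114005/9) / (658360/9) = 151/872.

DWL / government spending = 151/872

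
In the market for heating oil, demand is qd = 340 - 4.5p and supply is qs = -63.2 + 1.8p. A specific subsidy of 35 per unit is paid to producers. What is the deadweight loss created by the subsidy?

Deadweight loss = 787.5

Pre-subsidy: 340 - 4.5p = -63.2 + 1.8p gives p* = 64, q* = 52.
With the subsidy, sellers receive ps = pb + 35 for each unit, where pb is the price buyers pay.
Supply in terms of pb becomes qs = -63.2 + 1.8(pb + 35) = -0.2 + 1.8pb. Setting this equal to demand: 340 - 4.5pb = -0.2 + 1.8pb, so pb = 54.
Sellers receive ps = 54 + 35 = 89; q' = 340 − 4.5·54 = 97.
The subsidy expands output by 97 − 52 = 45 past the efficient level; on those units the gap between marginal cost and willingness to pay runs from 0 up to 35.
DWL = ½ × 35 × 45 = 787.5.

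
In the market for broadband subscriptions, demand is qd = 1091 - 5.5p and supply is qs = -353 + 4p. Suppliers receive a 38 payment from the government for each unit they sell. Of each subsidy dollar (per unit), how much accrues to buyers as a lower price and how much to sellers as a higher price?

Pre-subsidy: 1091 - 5.5p = -353 + 4p gives p* = 152, q* = 255.
With the subsidy, sellers receive ps = pb + 38 for each unit, where pb is the price buyers pay.
Supply in terms of pb becomes qs = -353 + 4(pb + 38) = -201 + 4pb. Setting this equal to demand: 1091 - 5.5pb = -201 + 4pb, so pb = 136.
Sellers receive ps = 136 + 38 = 174; q' = 1091 − 5.5·136 = 343.
Buyers' price falls by p* − pb = 152 − 136 = 16; sellers' price rises by ps − p* = 174 − 152 = 22.

Buyers gain 16 per unit; sellers gain 22 per unit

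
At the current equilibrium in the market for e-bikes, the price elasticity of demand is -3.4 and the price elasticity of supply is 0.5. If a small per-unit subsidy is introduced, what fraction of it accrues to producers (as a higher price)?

Producer share = 34/39

For a small subsidy around the equilibrium, the benefit split depends on the relative slopes, which at a point are proportional to the elasticities.
Buyer share = εs/(εs + |εd|) = 0.5/(0.5 + 3.4) = 5/39; seller share = |εd|/(εs + |εd|) = 34/39.
So producers capture 34/39 of the subsidy.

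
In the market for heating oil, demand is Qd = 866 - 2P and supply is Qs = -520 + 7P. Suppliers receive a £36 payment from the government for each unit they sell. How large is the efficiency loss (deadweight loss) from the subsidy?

Pre-subsidy: 866 - 2P = -520 + 7P gives P* = 154, Q* = 558.
With the subsidy, sellers receive Ps = Pb + 36 for each unit, where Pb is the price buyers pay.
Supply in terms of Pb becomes Qs = -520 + 7(Pb + 36) = -268 + 7Pb. Setting this equal to demand: 866 - 2Pb = -268 + 7Pb, so Pb = 126.
Sellers receive Ps = 126 + 36 = 162; Q' = 866 − 2·126 = 614.
The subsidy expands output by 614 − 558 = 56 past the efficient level; on those units the gap between marginal cost and willingness to pay runs from 0 up to 36.
DWL = ½ × 36 × 56 = 1008.

Deadweight loss = £1008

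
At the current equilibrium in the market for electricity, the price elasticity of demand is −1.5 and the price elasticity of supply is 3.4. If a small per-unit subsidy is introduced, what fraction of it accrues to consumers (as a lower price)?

Consumer share = 34/49

For a small subsidy around the equilibrium, the benefit split depends on the relative slopes, which at a point are proportional to the elasticities.
Buyer share = εs/(εs + |εd|) = 3.4/(3.4 + 1.5) = 34/49; seller share = |εd|/(εs + |εd|) = 15/49.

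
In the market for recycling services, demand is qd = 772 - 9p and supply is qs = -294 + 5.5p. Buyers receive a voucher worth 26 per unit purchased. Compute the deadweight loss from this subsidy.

Deadweight loss = 33462/29

Pre-subsidy: 772 - 9p = -294 + 5.5p gives p* = 2132/29, q* = 3200/29.
With the rebate, buyers effectively pay pb = ps − 26, where ps is the price sellers receive.
Demand in terms of ps becomes qd = 772 − 9(ps − 26) = 1006 - 9ps. Setting this equal to supply: 1006 - 9ps = -294 + 5.5ps, so ps = 2600/29.
Buyers pay pb = 2600/29 − 26 = 1846/29; q' = -294 + 5.5·(2600/29) = 5774/29.
The subsidy expands output by 5774/29 − 3200/29 = 2574/29 past the efficient level; on those units the gap between marginal cost and willingness to pay runs from 0 up to 26.
DWL = ½ × 26 × 2574/29 = 33462/29.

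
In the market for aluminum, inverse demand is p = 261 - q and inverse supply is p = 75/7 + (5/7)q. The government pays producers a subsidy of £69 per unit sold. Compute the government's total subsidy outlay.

Government cost = £12851.25

Pre-subsidy: 261 - q = 75/7 + (5/7)q gives q* = 146 and p* = 115.
With the subsidy, sellers receive ps = pb + 69 for each unit, where pb is the price buyers pay.
On the curves, pb = 261 - q and ps = 75/7 + (5/7)q; the wedge ps − pb = 69 gives 75/7 + (5/7)q − (261 - q) = 69, so q' = 186.25.
Then pb = 261 − 1·186.25 = 74.75 and ps = 75/7 + (5/7)·186.25 = 143.75.
Government outlay = subsidy × quantity = 69 × 186.25 = 12851.25.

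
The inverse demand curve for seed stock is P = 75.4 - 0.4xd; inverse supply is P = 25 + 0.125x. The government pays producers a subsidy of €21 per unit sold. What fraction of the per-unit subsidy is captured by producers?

Producer share = 5/21

Pre-subsidy: 75.4 - 0.4x = 25 + 0.125x gives x* = 96 and P* = 37.
With the subsidy, sellers receive Ps = Pb + 21 for each unit, where Pb is the price buyers pay.
On the curves, Pb = 75.4 - 0.4x and Ps = 25 + 0.125x; the wedge Ps − Pb = 21 gives 25 + 0.125x − (75.4 - 0.4x) = 21, so x' = 136.
Then Pb = 75.4 − 0.4·136 = 21 and Ps = 25 + 0.125·136 = 42.
Buyers' price falls by P* − Pb = 37 − 21 = 16; sellers' price rises by Ps − P* = 42 − 37 = 5.
So producers capture 5/21 = 5/21 of each unit of subsidy.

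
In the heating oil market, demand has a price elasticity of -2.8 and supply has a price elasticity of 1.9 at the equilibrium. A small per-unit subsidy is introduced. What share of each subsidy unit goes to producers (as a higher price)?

Producer share = 28/47

For a small subsidy around the equilibrium, the benefit split depends on the relative slopes, which at a point are proportional to the elasticities.
Buyer share = εs/(εs + |εd|) = 1.9/(1.9 + 2.8) = 19/47; seller share = |εd|/(εs + |εd|) = 28/47.
So producers capture 28/47 of the subsidy.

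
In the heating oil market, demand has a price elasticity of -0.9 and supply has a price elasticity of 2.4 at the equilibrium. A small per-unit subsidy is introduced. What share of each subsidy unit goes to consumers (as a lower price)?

Consumer share = 8/11

For a small subsidy around the equilibrium, the benefit split depends on the relative slopes, which at a point are proportional to the elasticities.
Buyer share = εs/(εs + |εd|) = 2.4/(2.4 + 0.9) = 8/11; seller share = |εd|/(εs + |εd|) = 3/11.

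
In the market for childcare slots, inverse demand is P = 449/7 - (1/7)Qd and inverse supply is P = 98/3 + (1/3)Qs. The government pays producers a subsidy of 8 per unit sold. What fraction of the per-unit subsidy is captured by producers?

Producer share = 0.7

Pre-subsidy: 449/7 - (1/7)Q = 98/3 + (1/3)Q gives Q* = 66.1 and P* = 54.7.
With the subsidy, sellers receive Ps = Pb + 8 for each unit, where Pb is the price buyers pay.
On the curves, Pb = 449/7 - (1/7)Q and Ps = 98/3 + (1/3)Q; the wedge Ps − Pb = 8 gives 98/3 + (1/3)Q − (449/7 - (1/7)Q) = 8, so Q' = 82.9.
Then Pb = 449/7 − (1/7)·82.9 = 52.3 and Ps = 98/3 + (1/3)·82.9 = 60.3.
Buyers' price falls by P* − Pb = 54.7 − 52.3 = 2.4; sellers' price rises by Ps − P* = 60.3 − 54.7 = 5.6.
So producers capture 5.6/8 = 0.7 of each unit of subsidy.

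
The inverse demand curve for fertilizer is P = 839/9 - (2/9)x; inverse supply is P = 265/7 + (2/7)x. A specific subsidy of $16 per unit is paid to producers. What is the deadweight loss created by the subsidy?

Deadweight loss = $252

Pre-subsidy: 839/9 - (2/9)x = 265/7 + (2/7)x gives x* = 109 and P* = 69.
With the subsidy, sellers receive Ps = Pb + 16 for each unit, where Pb is the price buyers pay.
On the curves, Pb = 839/9 - (2/9)x and Ps = 265/7 + (2/7)x; the wedge Ps − Pb = 16 gives 265/7 + (2/7)x − (839/9 - (2/9)x) = 16, so x' = 140.5.
Then Pb = 839/9 − (2/9)·140.5 = 62 and Ps = 265/7 + (2/7)·140.5 = 78.
The subsidy expands output by 140.5 − 109 = 31.5 past the efficient level; on those units the gap between marginal cost and willingness to pay runs from 0 up to 16.
DWL = ½ × 16 × 31.5 = 252.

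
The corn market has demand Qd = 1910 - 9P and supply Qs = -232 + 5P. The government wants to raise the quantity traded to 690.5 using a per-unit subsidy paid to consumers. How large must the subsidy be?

At Q = 690.5, invert demand for the buyer price: Pb = (1910 − 690.5)/9 = 135.5; invert supply for the seller price: Ps = (690.5 − (-232))/5 = 184.5.
The subsidy must fill the gap: s = Ps − Pb = 184.5 − 135.5 = 49.

Required subsidy s = 49 per unit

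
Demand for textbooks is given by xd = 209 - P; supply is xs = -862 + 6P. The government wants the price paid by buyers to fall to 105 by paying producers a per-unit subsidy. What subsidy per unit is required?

At a buyer price of 105, quantity demanded is 209 − 1·105 = 104.
Sellers supply 104 only when they receive Ps with -862 + 6·Ps = 104, i.e. Ps = 161.
s = Ps − Pb = 161 − 105 = 56.

Required subsidy s = 56 per unit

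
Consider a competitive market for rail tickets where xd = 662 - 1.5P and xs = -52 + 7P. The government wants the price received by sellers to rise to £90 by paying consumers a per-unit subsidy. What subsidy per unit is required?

Required subsidy s = £34 per unit

At a seller price of 90, quantity supplied is -52 + 7·90 = 578.
Buyers absorb 578 only when they pay Pb with 662 − 1.5·Pb = 578, i.e. Pb = 56.
s = Ps − Pb = 90 − 56 = 34.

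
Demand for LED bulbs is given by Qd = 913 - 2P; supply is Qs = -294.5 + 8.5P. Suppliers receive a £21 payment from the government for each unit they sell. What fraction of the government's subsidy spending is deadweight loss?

Pre-subsidy: 913 - 2P = -294.5 + 8.5P gives P* = 115, Q* = 683.
With the subsidy, sellers receive Ps = Pb + 21 for each unit, where Pb is the price buyers pay.
Supply in terms of Pb becomes Qs = -294.5 + 8.5(Pb + 21) = -116 + 8.5Pb. Setting this equal to demand: 913 - 2Pb = -116 + 8.5Pb, so Pb = 98.
Sellers receive Ps = 98 + 21 = 119; Q' = 913 − 2·98 = 717.
ΔCS = ½(683 + 717)(115 − 98) = 11900; ΔPS = ½(683 + 717)(119 − 115) = 2800.
Government spending = 21 × 717 = 15057.
DWL = ½ × 21 × (717 − 683) = 357; fraction = 357 / 15057 = 17/717.

DWL / government spending = 17/717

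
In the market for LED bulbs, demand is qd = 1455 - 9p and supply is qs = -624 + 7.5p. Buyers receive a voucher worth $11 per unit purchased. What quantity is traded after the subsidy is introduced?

Pre-subsidy: 1455 - 9p = -624 + 7.5p gives p* = 126, q* = 321.
With the rebate, buyers effectively pay pb = ps − 11, where ps is the price sellers receive.
Demand in terms of ps becomes qd = 1455 − 9(ps − 11) = 1554 - 9ps. Setting this equal to supply: 1554 - 9ps = -624 + 7.5ps, so ps = 132.
Buyers pay pb = 132 − 11 = 121; q' = -624 + 7.5·132 = 366.

q' = 366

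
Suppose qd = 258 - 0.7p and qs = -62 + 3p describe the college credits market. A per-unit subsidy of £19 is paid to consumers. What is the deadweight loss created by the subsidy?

Pre-subsidy: 258 - 0.7p = -62 + 3p gives p* = 3200/37, q* = 7306/37.
With the rebate, buyers effectively pay pb = ps − 19, where ps is the price sellers receive.
Demand in terms of ps becomes qd = 258 − 0.7(ps − 19) = 271.3 - 0.7ps. Setting this equal to supply: 271.3 - 0.7ps = -62 + 3ps, so ps = 3333/37.
Buyers pay pb = 3333/37 − 19 = 2630/37; q' = -62 + 3·(3333/37) = 7705/37.
The subsidy expands output by 7705/37 − 7306/37 = 399/37 past the efficient level; on those units the gap between marginal cost and willingness to pay runs from 0 up to 19.
DWL = ½ × 19 × 399/37 = 7581/74.

Deadweight loss = 7581/74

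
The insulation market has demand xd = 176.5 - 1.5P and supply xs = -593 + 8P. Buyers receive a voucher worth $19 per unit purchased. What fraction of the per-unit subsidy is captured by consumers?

Consumer share = 16/19

Pre-subsidy: 176.5 - 1.5P = -593 + 8P gives P* = 81, x* = 55.
With the rebate, buyers effectively pay Pb = Ps − 19, where Ps is the price sellers receive.
Demand in terms of Ps becomes xd = 176.5 − 1.5(Ps − 19) = 205 - 1.5Ps. Setting this equal to supply: 205 - 1.5Ps = -593 + 8Ps, so Ps = 84.
Buyers pay Pb = 84 − 19 = 65; x' = -593 + 8·84 = 79.
Buyers' price falls by P* − Pb = 81 − 65 = 16; sellers' price rises by Ps − P* = 84 − 81 = 3.
So consumers capture 16/19 = 16/19 of each unit of subsidy.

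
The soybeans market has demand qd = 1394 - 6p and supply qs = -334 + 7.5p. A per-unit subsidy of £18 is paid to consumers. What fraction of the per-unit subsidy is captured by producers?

Pre-subsidy: 1394 - 6p = -334 + 7.5p gives p* = 128, q* = 626.
With the rebate, buyers effectively pay pb = ps − 18, where ps is the price sellers receive.
Demand in terms of ps becomes qd = 1394 − 6(ps − 18) = 1502 - 6ps. Setting this equal to supply: 1502 - 6ps = -334 + 7.5ps, so ps = 136.
Buyers pay pb = 136 − 18 = 118; q' = -334 + 7.5·136 = 686.
Buyers' price falls by p* − pb = 128 − 118 = 10; sellers' price rises by ps − p* = 136 − 128 = 8.
So producers capture 8/18 = 4/9 of each unit of subsidy.

Producer share = 4/9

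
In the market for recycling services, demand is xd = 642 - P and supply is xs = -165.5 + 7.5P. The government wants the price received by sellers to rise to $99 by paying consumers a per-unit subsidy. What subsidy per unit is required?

Required subsidy s = $34 per unit

At a seller price of 99, quantity supplied is -165.5 + 7.5·99 = 577.
Buyers absorb 577 only when they pay Pb with 642 − 1·Pb = 577, i.e. Pb = 65.
s = Ps − Pb = 99 − 65 = 34.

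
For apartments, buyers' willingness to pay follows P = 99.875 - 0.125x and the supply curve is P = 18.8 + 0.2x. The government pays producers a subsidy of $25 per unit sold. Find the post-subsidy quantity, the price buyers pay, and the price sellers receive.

x' = 4243/13; buyers pay 768/13; sellers receive 1093/13

Pre-subsidy: 99.875 - 0.125x = 18.8 + 0.2x gives x* = 3243/13 and P* = 893/13.
With the subsidy, sellers receive Ps = Pb + 25 for each unit, where Pb is the price buyers pay.
On the curves, Pb = 99.875 - 0.125x and Ps = 18.8 + 0.2x; the wedge Ps − Pb = 25 gives 18.8 + 0.2x − (99.875 - 0.125x) = 25, so x' = 4243/13.
Then Pb = 99.875 − 0.125·(4243/13) = 768/13 and Ps = 18.8 + 0.2·(4243/13) = 1093/13.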